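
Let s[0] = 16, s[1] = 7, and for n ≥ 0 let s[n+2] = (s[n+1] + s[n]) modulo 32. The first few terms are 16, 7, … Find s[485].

Computing terms: s[0] = 16, s[1] = 7, s[2] = 23, s[3] = 30, s[4] = 21, s[5] = 19, s[6] = 8, s[7] = 27, s[8] = 3, s[9] = 30, s[10] = 1, s[11] = 31, s[12] = 0, s[13] = 31, s[14] = 31, s[15] = 30, s[16] = 29, s[17] = 27, s[18] = 24, s[19] = 19, s[20] = 11, s[21] = 30, s[22] = 9, s[23] = 7, s[24] = 16, s[25] = 23, s[26] = 7, s[27] = 30, s[28] = 5, s[29] = 3, s[30] = 8, s[31] = 11, s[32] = 19, s[33] = 30, s[34] = 17, s[35] = 15, s[36] = 0, s[37] = 15, s[38] = 15, s[39] = 30, s[40] = 13, s[41] = 11, s[42] = 24, s[43] = 3, s[44] = 27, s[45] = 30, s[46] = 25, s[47] = 23, s[48] = 16, s[49] = 7.
Since (s[48], s[49]) = (s[0], s[1]) = (16, 7) (two consecutive terms determine the rest), the sequence is periodic with period 48.
(485 - 0) mod 48 = 5, so s[485] = s[5] = 19.

19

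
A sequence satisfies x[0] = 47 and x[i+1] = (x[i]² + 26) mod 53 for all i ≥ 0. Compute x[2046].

Listing terms: x[0] = 47,  x[1] = 9,  x[2] = 1,  x[3] = 27,  x[4] = 13,  x[5] = 36,  x[6] = 50,  x[7] = 35,  x[8] = 32,  x[9] = 43,  x[10] = 20,  x[11] = 2,  x[12] = 30,  x[13] = 25,  x[14] = 15,  x[15] = 39,  x[16] = 10,  x[17] = 20.
Since x[17] = x[10] = 20, the sequence is eventually periodic: after a pre-period of length 10 it cycles with period 7.
For i ≥ 10, x[i] depends only on (i - 10) mod 7. (2046 - 10) mod 7 = 6, so x[2046] = x[16] = 10.

10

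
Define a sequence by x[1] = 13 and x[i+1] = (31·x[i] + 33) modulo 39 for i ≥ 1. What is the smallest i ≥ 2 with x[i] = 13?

5

Computing terms: x[1] = 13; x[2] = 7; x[3] = 16; x[4] = 22; x[5] = 13.
The sequence repeats with period 4.
The value 13 next appears (with i ≥ 2) at x[5].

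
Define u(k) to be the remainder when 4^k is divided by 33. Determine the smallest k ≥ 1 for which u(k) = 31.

Listing terms: u(0) = 1; u(1) = 4; u(2) = 16; u(3) = 31; u(4) = 25; u(5) = 1.
The sequence repeats with period 5.
The value 31 first appears (with k ≥ 1) at u(3).

3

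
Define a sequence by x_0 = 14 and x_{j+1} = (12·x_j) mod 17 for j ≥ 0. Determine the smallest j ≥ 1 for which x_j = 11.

6

Listing terms: x_0 = 14, x_1 = 15, x_2 = 10, x_3 = 1, x_4 = 12, x_5 = 8, x_6 = 11, x_7 = 13, x_8 = 3, x_9 = 2, x_{10} = 7, x_{11} = 16, x_{12} = 5, x_{13} = 9, x_{14} = 6, x_{15} = 4, x_{16} = 14.
The sequence repeats with period 16.
The value 11 first appears (with j ≥ 1) at x_6.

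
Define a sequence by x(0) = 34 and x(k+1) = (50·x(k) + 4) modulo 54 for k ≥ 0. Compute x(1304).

x(0) = 34; x(1) = 30; x(2) = 46; x(3) = 36; x(4) = 22; x(5) = 24; x(6) = 16; x(7) = 48; x(8) = 28; x(9) = 0; x(10) = 4; x(11) = 42; x(12) = 52; x(13) = 12; x(14) = 10; x(15) = 18; x(16) = 40; x(17) = 6; x(18) = 34.
Since x(18) = x(0) = 34, the sequence is periodic with period 18.
So x(1304) = x(0 + ((1304-0) mod 18)) = x(8) = 28.

28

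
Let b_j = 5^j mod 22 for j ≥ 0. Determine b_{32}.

We have b_0 = 1,  b_1 = 5,  b_2 = 3,  b_3 = 15,  b_4 = 9,  b_5 = 1.
Since b_5 = b_0 = 1, the sequence is periodic with period 5.
(32 - 0) mod 5 = 2, so b_{32} = b_2 = 3.

3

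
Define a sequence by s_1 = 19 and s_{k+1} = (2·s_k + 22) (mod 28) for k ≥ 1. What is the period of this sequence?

3

Computing terms: s_1 = 19, s_2 = 4, s_3 = 2, s_4 = 26, s_5 = 18, s_6 = 2.
Since s_6 = s_3 = 2, the sequence is eventually periodic: after a pre-period of length 2 it cycles with period 3.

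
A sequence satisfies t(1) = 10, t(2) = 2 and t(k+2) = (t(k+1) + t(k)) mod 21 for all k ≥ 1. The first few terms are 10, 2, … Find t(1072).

Listing terms: t(1) = 10, t(2) = 2, t(3) = 12, t(4) = 14, t(5) = 5, t(6) = 19, t(7) = 3, t(8) = 1, t(9) = 4, t(10) = 5, t(11) = 9, t(12) = 14, t(13) = 2, t(14) = 16, t(15) = 18, t(16) = 13, t(17) = 10, t(18) = 2.
The sequence repeats with period 16.
So t(1072) = t(1 + ((1072-1) mod 16)) = t(16) = 13.

13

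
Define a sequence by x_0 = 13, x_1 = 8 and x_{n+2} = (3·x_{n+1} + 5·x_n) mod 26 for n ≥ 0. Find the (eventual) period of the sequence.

12

Listing terms: x_0 = 13,  x_1 = 8,  x_2 = 11,  x_3 = 21,  x_4 = 14,  x_5 = 17,  x_6 = 17,  x_7 = 6,  x_8 = 25,  x_9 = 1,  x_{10} = 24,  x_{11} = 25,  x_{12} = 13,  x_{13} = 8.
The sequence repeats with period 12.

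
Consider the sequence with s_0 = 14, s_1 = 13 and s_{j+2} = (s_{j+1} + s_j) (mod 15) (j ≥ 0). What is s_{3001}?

s_0 = 14; s_1 = 13; s_2 = 12; s_3 = 10; s_4 = 7; s_5 = 2; s_6 = 9; s_7 = 11; s_8 = 5; s_9 = 1; s_{10} = 6; s_{11} = 7; s_{12} = 13; s_{13} = 5; s_{14} = 3; s_{15} = 8; s_{16} = 11; s_{17} = 4; s_{18} = 0; s_{19} = 4; s_{20} = 4; s_{21} = 8; s_{22} = 12; s_{23} = 5; s_{24} = 2; s_{25} = 7; s_{26} = 9; s_{27} = 1; s_{28} = 10; s_{29} = 11; s_{30} = 6; s_{31} = 2; s_{32} = 8; s_{33} = 10; s_{34} = 3; s_{35} = 13; s_{36} = 1; s_{37} = 14; s_{38} = 0; s_{39} = 14; s_{40} = 14; s_{41} = 13.
The sequence repeats with period 40.
So s_{3001} = s_{0 + ((3001-0) mod 40)} = s_1 = 13.

13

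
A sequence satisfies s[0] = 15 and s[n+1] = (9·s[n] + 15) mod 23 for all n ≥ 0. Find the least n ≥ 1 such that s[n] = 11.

7

Computing terms: s[0] = 15,  s[1] = 12,  s[2] = 8,  s[3] = 18,  s[4] = 16,  s[5] = 21,  s[6] = 20,  s[7] = 11,  s[8] = 22,  s[9] = 6,  s[10] = 0,  s[11] = 15.
The sequence repeats with period 11.
The value 11 first appears (with n ≥ 1) at s[7].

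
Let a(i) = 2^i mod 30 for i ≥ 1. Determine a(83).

8

We have a(1) = 2; a(2) = 4; a(3) = 8; a(4) = 16; a(5) = 2.
Since a(5) = a(1) = 2, the sequence is periodic with period 4.
So a(83) = a(1 + ((83-1) mod 4)) = a(3) = 8.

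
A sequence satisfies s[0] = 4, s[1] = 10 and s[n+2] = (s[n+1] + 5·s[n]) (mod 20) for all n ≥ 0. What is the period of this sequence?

3

Listing terms: s[0] = 4,  s[1] = 10,  s[2] = 10,  s[3] = 0,  s[4] = 10,  s[5] = 10.
Since (s[4], s[5]) = (s[1], s[2]) = (10, 10) (two consecutive terms determine the rest), the sequence is eventually periodic: after a pre-period of length 1 it cycles with period 3.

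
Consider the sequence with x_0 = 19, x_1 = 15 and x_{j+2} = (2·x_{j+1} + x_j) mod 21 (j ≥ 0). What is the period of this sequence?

24

Listing terms: x_0 = 19,  x_1 = 15,  x_2 = 7,  x_3 = 8,  x_4 = 2,  x_5 = 12,  x_6 = 5,  x_7 = 1,  x_8 = 7,  x_9 = 15,  x_{10} = 16,  x_{11} = 5,  x_{12} = 5,  x_{13} = 15,  x_{14} = 14,  x_{15} = 1,  x_{16} = 16,  x_{17} = 12,  x_{18} = 19,  x_{19} = 8,  x_{20} = 14,  x_{21} = 15,  x_{22} = 2,  x_{23} = 19,  x_{24} = 19,  x_{25} = 15.
Since (x_{24}, x_{25}) = (x_0, x_1) = (19, 15) (two consecutive terms determine the rest), the sequence is periodic with period 24.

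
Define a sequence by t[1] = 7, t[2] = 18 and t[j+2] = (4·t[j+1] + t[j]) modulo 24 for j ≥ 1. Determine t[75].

We have t[1] = 7,  t[2] = 18,  t[3] = 7,  t[4] = 22,  t[5] = 23,  t[6] = 18,  t[7] = 23,  t[8] = 14,  t[9] = 7,  t[10] = 18.
Since (t[9], t[10]) = (t[1], t[2]) = (7, 18) (two consecutive terms determine the rest), the sequence is periodic with period 8.
So t[75] = t[1 + ((75-1) mod 8)] = t[3] = 7.

7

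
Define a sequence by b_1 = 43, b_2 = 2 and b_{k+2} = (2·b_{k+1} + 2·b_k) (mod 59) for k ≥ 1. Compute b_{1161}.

43

b_1 = 43,  b_2 = 2,  b_3 = 31,  b_4 = 7,  b_5 = 17,  b_6 = 48,  b_7 = 12,  b_8 = 2,  b_9 = 28,  b_{10} = 1,  b_{11} = 58,  b_{12} = 0,  b_{13} = 57,  b_{14} = 55,  b_{15} = 47,  b_{16} = 27,  b_{17} = 30,  b_{18} = 55,  b_{19} = 52,  b_{20} = 37,  b_{21} = 1,  b_{22} = 17,  b_{23} = 36,  b_{24} = 47,  b_{25} = 48,  b_{26} = 13,  b_{27} = 4,  b_{28} = 34,  b_{29} = 17,  b_{30} = 43,  b_{31} = 2.
Since (b_{30}, b_{31}) = (b_1, b_2) = (43, 2) (two consecutive terms determine the rest), the sequence is periodic with period 29.
(1161 - 1) mod 29 = 0, so b_{1161} = b_1 = 43.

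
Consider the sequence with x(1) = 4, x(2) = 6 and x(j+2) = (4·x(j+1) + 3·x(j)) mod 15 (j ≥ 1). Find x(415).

Computing terms: x(1) = 4, x(2) = 6, x(3) = 6, x(4) = 12, x(5) = 6, x(6) = 0, x(7) = 3, x(8) = 12, x(9) = 12, x(10) = 9, x(11) = 12, x(12) = 0, x(13) = 6, x(14) = 9, x(15) = 9, x(16) = 3, x(17) = 9, x(18) = 0, x(19) = 12, x(20) = 3, x(21) = 3, x(22) = 6, x(23) = 3, x(24) = 0, x(25) = 9, x(26) = 6, x(27) = 6.
Since (x(26), x(27)) = (x(2), x(3)) = (6, 6) (two consecutive terms determine the rest), the sequence is eventually periodic: after a pre-period of length 1 it cycles with period 24.
For j ≥ 2, x(j) depends only on (j - 2) mod 24. (415 - 2) mod 24 = 5, so x(415) = x(7) = 3.

3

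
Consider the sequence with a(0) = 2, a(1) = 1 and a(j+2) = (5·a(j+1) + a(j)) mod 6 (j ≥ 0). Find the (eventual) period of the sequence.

We have a(0) = 2, a(1) = 1, a(2) = 1, a(3) = 0, a(4) = 1, a(5) = 5, a(6) = 2, a(7) = 3, a(8) = 5, a(9) = 4, a(10) = 1, a(11) = 3, a(12) = 4, a(13) = 5, a(14) = 5, a(15) = 0, a(16) = 5, a(17) = 1, a(18) = 4, a(19) = 3, a(20) = 1, a(21) = 2, a(22) = 5, a(23) = 3, a(24) = 2, a(25) = 1.
Since (a(24), a(25)) = (a(0), a(1)) = (2, 1) (two consecutive terms determine the rest), the sequence is periodic with period 24.

24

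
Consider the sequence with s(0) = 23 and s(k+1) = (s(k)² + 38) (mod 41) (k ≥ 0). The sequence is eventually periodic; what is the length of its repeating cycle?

3

Listing terms: s(0) = 23, s(1) = 34, s(2) = 5, s(3) = 22, s(4) = 30, s(5) = 36, s(6) = 22.
Since s(6) = s(3) = 22, the sequence is eventually periodic: after a pre-period of length 3 it cycles with period 3.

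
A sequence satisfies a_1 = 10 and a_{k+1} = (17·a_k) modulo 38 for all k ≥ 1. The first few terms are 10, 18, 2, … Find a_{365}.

8

a_1 = 10, a_2 = 18, a_3 = 2, a_4 = 34, a_5 = 8, a_6 = 22, a_7 = 32, a_8 = 12, a_9 = 14, a_{10} = 10.
The sequence repeats with period 9.
So a_{365} = a_{1 + ((365-1) mod 9)} = a_5 = 8.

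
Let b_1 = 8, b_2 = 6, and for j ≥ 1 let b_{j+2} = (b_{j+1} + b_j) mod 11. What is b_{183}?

3

b_1 = 8; b_2 = 6; b_3 = 3; b_4 = 9; b_5 = 1; b_6 = 10; b_7 = 0; b_8 = 10; b_9 = 10; b_{10} = 9; b_{11} = 8; b_{12} = 6.
The sequence repeats with period 10.
(183 - 1) mod 10 = 2, so b_{183} = b_3 = 3.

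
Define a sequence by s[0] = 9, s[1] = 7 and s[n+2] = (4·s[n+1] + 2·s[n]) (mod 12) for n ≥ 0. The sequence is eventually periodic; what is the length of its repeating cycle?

s[0] = 9; s[1] = 7; s[2] = 10; s[3] = 6; s[4] = 8; s[5] = 8; s[6] = 0; s[7] = 4; s[8] = 4; s[9] = 0; s[10] = 8; s[11] = 8.
Since (s[10], s[11]) = (s[4], s[5]) = (8, 8) (two consecutive terms determine the rest), the sequence is eventually periodic: after a pre-period of length 4 it cycles with period 6.

6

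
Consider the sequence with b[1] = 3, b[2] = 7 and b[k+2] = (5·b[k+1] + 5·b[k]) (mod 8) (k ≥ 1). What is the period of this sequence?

Listing terms: b[1] = 3; b[2] = 7; b[3] = 2; b[4] = 5; b[5] = 3; b[6] = 0; b[7] = 7; b[8] = 3; b[9] = 2; b[10] = 1; b[11] = 7; b[12] = 0; b[13] = 3; b[14] = 7.
Since (b[13], b[14]) = (b[1], b[2]) = (3, 7) (two consecutive terms determine the rest), the sequence is periodic with period 12.

12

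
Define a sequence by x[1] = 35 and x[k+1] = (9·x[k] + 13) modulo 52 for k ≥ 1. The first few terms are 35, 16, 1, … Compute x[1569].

x[1] = 35,  x[2] = 16,  x[3] = 1,  x[4] = 22,  x[5] = 3,  x[6] = 40,  x[7] = 9,  x[8] = 42,  x[9] = 27,  x[10] = 48,  x[11] = 29,  x[12] = 14,  x[13] = 35.
Since x[13] = x[1] = 35, the sequence is periodic with period 12.
So x[1569] = x[1 + ((1569-1) mod 12)] = x[9] = 27.

27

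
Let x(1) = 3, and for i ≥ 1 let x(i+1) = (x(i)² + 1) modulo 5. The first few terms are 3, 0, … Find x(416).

Listing terms: x(1) = 3; x(2) = 0; x(3) = 1; x(4) = 2; x(5) = 0.
Since x(5) = x(2) = 0, the sequence is eventually periodic: after a pre-period of length 1 it cycles with period 3.
For i ≥ 2, x(i) depends only on (i - 2) mod 3. (416 - 2) mod 3 = 0, so x(416) = x(2) = 0.

0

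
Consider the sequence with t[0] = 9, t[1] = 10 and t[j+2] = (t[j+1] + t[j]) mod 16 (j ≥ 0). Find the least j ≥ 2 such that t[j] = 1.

Listing terms: t[0] = 9; t[1] = 10; t[2] = 3; t[3] = 13; t[4] = 0; t[5] = 13; t[6] = 13; t[7] = 10; t[8] = 7; t[9] = 1; t[10] = 8; t[11] = 9; t[12] = 1; t[13] = 10; t[14] = 11; t[15] = 5; t[16] = 0; t[17] = 5; t[18] = 5; t[19] = 10; t[20] = 15; t[21] = 9; t[22] = 8; t[23] = 1; t[24] = 9; t[25] = 10.
The sequence repeats with period 24.
The value 1 first appears (with j ≥ 2) at t[9].

9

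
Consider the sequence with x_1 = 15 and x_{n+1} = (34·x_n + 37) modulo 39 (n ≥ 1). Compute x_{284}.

Computing terms: x_1 = 15; x_2 = 1; x_3 = 32; x_4 = 33; x_5 = 28; x_6 = 14; x_7 = 6; x_8 = 7; x_9 = 2; x_{10} = 27; x_{11} = 19; x_{12} = 20; x_{13} = 15.
Since x_{13} = x_1 = 15, the sequence is periodic with period 12.
So x_{284} = x_{1 + ((284-1) mod 12)} = x_8 = 7.

7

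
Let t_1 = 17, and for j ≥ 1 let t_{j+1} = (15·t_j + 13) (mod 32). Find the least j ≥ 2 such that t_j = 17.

5

Computing terms: t_1 = 17, t_2 = 12, t_3 = 1, t_4 = 28, t_5 = 17.
The sequence repeats with period 4.
The value 17 next appears (with j ≥ 2) at t_5.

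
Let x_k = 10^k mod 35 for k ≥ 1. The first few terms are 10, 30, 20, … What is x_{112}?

Computing terms: x_1 = 10, x_2 = 30, x_3 = 20, x_4 = 25, x_5 = 5, x_6 = 15, x_7 = 10.
The sequence repeats with period 6.
(112 - 1) mod 6 = 3, so x_{112} = x_4 = 25.

25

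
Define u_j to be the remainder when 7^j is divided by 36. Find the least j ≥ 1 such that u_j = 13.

2

u_0 = 1,  u_1 = 7,  u_2 = 13,  u_3 = 19,  u_4 = 25,  u_5 = 31,  u_6 = 1.
Since u_6 = u_0 = 1, the sequence is periodic with period 6.
The value 13 first appears (with j ≥ 1) at u_2.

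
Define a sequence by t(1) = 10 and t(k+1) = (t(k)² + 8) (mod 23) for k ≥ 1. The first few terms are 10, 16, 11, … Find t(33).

12

Computing terms: t(1) = 10, t(2) = 16, t(3) = 11, t(4) = 14, t(5) = 20, t(6) = 17, t(7) = 21, t(8) = 12, t(9) = 14.
Since t(9) = t(4) = 14, the sequence is eventually periodic: after a pre-period of length 3 it cycles with period 5.
For k ≥ 4, t(k) depends only on (k - 4) mod 5. (33 - 4) mod 5 = 4, so t(33) = t(8) = 12.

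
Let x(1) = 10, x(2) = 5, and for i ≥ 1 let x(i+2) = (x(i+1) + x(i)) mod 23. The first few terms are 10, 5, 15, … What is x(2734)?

Computing terms: x(1) = 10, x(2) = 5, x(3) = 15, x(4) = 20, x(5) = 12, x(6) = 9, x(7) = 21, x(8) = 7, x(9) = 5, x(10) = 12, x(11) = 17, x(12) = 6, x(13) = 0, x(14) = 6, x(15) = 6, x(16) = 12, x(17) = 18, x(18) = 7, x(19) = 2, x(20) = 9, x(21) = 11, x(22) = 20, x(23) = 8, x(24) = 5, x(25) = 13, x(26) = 18, x(27) = 8, x(28) = 3, x(29) = 11, x(30) = 14, x(31) = 2, x(32) = 16, x(33) = 18, x(34) = 11, x(35) = 6, x(36) = 17, x(37) = 0, x(38) = 17, x(39) = 17, x(40) = 11, x(41) = 5, x(42) = 16, x(43) = 21, x(44) = 14, x(45) = 12, x(46) = 3, x(47) = 15, x(48) = 18, x(49) = 10, x(50) = 5.
The sequence repeats with period 48.
(2734 - 1) mod 48 = 45, so x(2734) = x(46) = 3.

3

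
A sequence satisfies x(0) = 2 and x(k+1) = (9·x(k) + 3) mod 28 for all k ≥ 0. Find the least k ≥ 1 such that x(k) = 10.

Listing terms: x(0) = 2, x(1) = 21, x(2) = 24, x(3) = 23, x(4) = 14, x(5) = 17, x(6) = 16, x(7) = 7, x(8) = 10, x(9) = 9, x(10) = 0, x(11) = 3, x(12) = 2.
Since x(12) = x(0) = 2, the sequence is periodic with period 12.
The value 10 first appears (with k ≥ 1) at x(8).

8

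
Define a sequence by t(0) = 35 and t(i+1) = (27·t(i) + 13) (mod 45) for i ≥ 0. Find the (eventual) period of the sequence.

4

Listing terms: t(0) = 35; t(1) = 13; t(2) = 4; t(3) = 31; t(4) = 40; t(5) = 13.
Since t(5) = t(1) = 13, the sequence is eventually periodic: after a pre-period of length 1 it cycles with period 4.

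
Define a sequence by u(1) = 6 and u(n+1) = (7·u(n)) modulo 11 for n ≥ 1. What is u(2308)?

Computing terms: u(1) = 6; u(2) = 9; u(3) = 8; u(4) = 1; u(5) = 7; u(6) = 5; u(7) = 2; u(8) = 3; u(9) = 10; u(10) = 4; u(11) = 6.
Since u(11) = u(1) = 6, the sequence is periodic with period 10.
So u(2308) = u(1 + ((2308-1) mod 10)) = u(8) = 3.

3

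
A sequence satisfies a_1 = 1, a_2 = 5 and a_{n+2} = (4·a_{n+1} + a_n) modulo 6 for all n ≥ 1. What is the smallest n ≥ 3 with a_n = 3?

We have a_1 = 1,  a_2 = 5,  a_3 = 3,  a_4 = 5,  a_5 = 5,  a_6 = 1,  a_7 = 3,  a_8 = 1,  a_9 = 1,  a_{10} = 5.
The sequence repeats with period 8.
The value 3 first appears (with n ≥ 3) at a_3.

3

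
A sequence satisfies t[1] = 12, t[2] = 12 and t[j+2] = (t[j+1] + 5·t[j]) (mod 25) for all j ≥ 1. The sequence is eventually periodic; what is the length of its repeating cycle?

5

Listing terms: t[1] = 12; t[2] = 12; t[3] = 22; t[4] = 7; t[5] = 17; t[6] = 2; t[7] = 12; t[8] = 22.
Since (t[7], t[8]) = (t[2], t[3]) = (12, 22) (two consecutive terms determine the rest), the sequence is eventually periodic: after a pre-period of length 1 it cycles with period 5.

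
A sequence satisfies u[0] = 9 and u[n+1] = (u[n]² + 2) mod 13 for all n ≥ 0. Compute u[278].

12

Computing terms: u[0] = 9; u[1] = 5; u[2] = 1; u[3] = 3; u[4] = 11; u[5] = 6; u[6] = 12; u[7] = 3.
Since u[7] = u[3] = 3, the sequence is eventually periodic: after a pre-period of length 3 it cycles with period 4.
For n ≥ 3, u[n] depends only on (n - 3) mod 4. (278 - 3) mod 4 = 3, so u[278] = u[6] = 12.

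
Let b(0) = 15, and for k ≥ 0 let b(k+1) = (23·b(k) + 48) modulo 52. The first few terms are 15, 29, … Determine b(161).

37

Computing terms: b(0) = 15,  b(1) = 29,  b(2) = 39,  b(3) = 9,  b(4) = 47,  b(5) = 37,  b(6) = 15.
Since b(6) = b(0) = 15, the sequence is periodic with period 6.
(161 - 0) mod 6 = 5, so b(161) = b(5) = 37.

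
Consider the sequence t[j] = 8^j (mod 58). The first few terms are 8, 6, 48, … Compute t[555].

Listing terms: t[1] = 8; t[2] = 6; t[3] = 48; t[4] = 36; t[5] = 56; t[6] = 42; t[7] = 46; t[8] = 20; t[9] = 44; t[10] = 4; t[11] = 32; t[12] = 24; t[13] = 18; t[14] = 28; t[15] = 50; t[16] = 52; t[17] = 10; t[18] = 22; t[19] = 2; t[20] = 16; t[21] = 12; t[22] = 38; t[23] = 14; t[24] = 54; t[25] = 26; t[26] = 34; t[27] = 40; t[28] = 30; t[29] = 8.
Since t[29] = t[1] = 8, the sequence is periodic with period 28.
(555 - 1) mod 28 = 22, so t[555] = t[23] = 14.

14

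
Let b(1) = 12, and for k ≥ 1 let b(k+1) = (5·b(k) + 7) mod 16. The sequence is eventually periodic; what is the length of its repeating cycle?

16

Listing terms: b(1) = 12,  b(2) = 3,  b(3) = 6,  b(4) = 5,  b(5) = 0,  b(6) = 7,  b(7) = 10,  b(8) = 9,  b(9) = 4,  b(10) = 11,  b(11) = 14,  b(12) = 13,  b(13) = 8,  b(14) = 15,  b(15) = 2,  b(16) = 1,  b(17) = 12.
The sequence repeats with period 16.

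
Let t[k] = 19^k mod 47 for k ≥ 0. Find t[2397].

We have t[0] = 1,  t[1] = 19,  t[2] = 32,  t[3] = 44,  t[4] = 37,  t[5] = 45,  t[6] = 9,  t[7] = 30,  t[8] = 6,  t[9] = 20,  t[10] = 4,  t[11] = 29,  t[12] = 34,  t[13] = 35,  t[14] = 7,  t[15] = 39,  t[16] = 36,  t[17] = 26,  t[18] = 24,  t[19] = 33,  t[20] = 16,  t[21] = 22,  t[22] = 42,  t[23] = 46,  t[24] = 28,  t[25] = 15,  t[26] = 3,  t[27] = 10,  t[28] = 2,  t[29] = 38,  t[30] = 17,  t[31] = 41,  t[32] = 27,  t[33] = 43,  t[34] = 18,  t[35] = 13,  t[36] = 12,  t[37] = 40,  t[38] = 8,  t[39] = 11,  t[40] = 21,  t[41] = 23,  t[42] = 14,  t[43] = 31,  t[44] = 25,  t[45] = 5,  t[46] = 1.
The sequence repeats with period 46.
So t[2397] = t[0 + ((2397-0) mod 46)] = t[5] = 45.

45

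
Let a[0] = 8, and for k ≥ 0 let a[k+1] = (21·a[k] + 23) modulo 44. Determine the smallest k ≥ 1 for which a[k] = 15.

Computing terms: a[0] = 8; a[1] = 15; a[2] = 30; a[3] = 37; a[4] = 8.
The sequence repeats with period 4.
The value 15 first appears (with k ≥ 1) at a[1].

1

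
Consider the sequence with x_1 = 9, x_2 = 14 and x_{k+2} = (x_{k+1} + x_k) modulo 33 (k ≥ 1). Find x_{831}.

Computing terms: x_1 = 9; x_2 = 14; x_3 = 23; x_4 = 4; x_5 = 27; x_6 = 31; x_7 = 25; x_8 = 23; x_9 = 15; x_{10} = 5; x_{11} = 20; x_{12} = 25; x_{13} = 12; x_{14} = 4; x_{15} = 16; x_{16} = 20; x_{17} = 3; x_{18} = 23; x_{19} = 26; x_{20} = 16; x_{21} = 9; x_{22} = 25; x_{23} = 1; x_{24} = 26; x_{25} = 27; x_{26} = 20; x_{27} = 14; x_{28} = 1; x_{29} = 15; x_{30} = 16; x_{31} = 31; x_{32} = 14; x_{33} = 12; x_{34} = 26; x_{35} = 5; x_{36} = 31; x_{37} = 3; x_{38} = 1; x_{39} = 4; x_{40} = 5; x_{41} = 9; x_{42} = 14.
The sequence repeats with period 40.
So x_{831} = x_{1 + ((831-1) mod 40)} = x_{31} = 31.

31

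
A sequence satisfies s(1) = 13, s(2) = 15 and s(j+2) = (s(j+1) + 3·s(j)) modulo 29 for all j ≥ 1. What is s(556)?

s(1) = 13, s(2) = 15, s(3) = 25, s(4) = 12, s(5) = 0, s(6) = 7, s(7) = 7, s(8) = 28, s(9) = 20, s(10) = 17, s(11) = 19, s(12) = 12, s(13) = 11, s(14) = 18, s(15) = 22, s(16) = 18, s(17) = 26, s(18) = 22, s(19) = 13, s(20) = 21, s(21) = 2, s(22) = 7, s(23) = 13, s(24) = 5, s(25) = 15, s(26) = 1, s(27) = 17, s(28) = 20, s(29) = 13, s(30) = 15.
The sequence repeats with period 28.
(556 - 1) mod 28 = 23, so s(556) = s(24) = 5.

5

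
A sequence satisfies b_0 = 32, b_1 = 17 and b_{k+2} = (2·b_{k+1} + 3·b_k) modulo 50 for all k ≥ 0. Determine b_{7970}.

20

Computing terms: b_0 = 32, b_1 = 17, b_2 = 30, b_3 = 11, b_4 = 12, b_5 = 7, b_6 = 0, b_7 = 21, b_8 = 42, b_9 = 47, b_{10} = 20, b_{11} = 31, b_{12} = 22, b_{13} = 37, b_{14} = 40, b_{15} = 41, b_{16} = 2, b_{17} = 27, b_{18} = 10, b_{19} = 1, b_{20} = 32, b_{21} = 17.
The sequence repeats with period 20.
So b_{7970} = b_{0 + ((7970-0) mod 20)} = b_{10} = 20.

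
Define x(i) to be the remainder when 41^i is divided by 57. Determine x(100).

x(1) = 41; x(2) = 28; x(3) = 8; x(4) = 43; x(5) = 53; x(6) = 7; x(7) = 2; x(8) = 25; x(9) = 56; x(10) = 16; x(11) = 29; x(12) = 49; x(13) = 14; x(14) = 4; x(15) = 50; x(16) = 55; x(17) = 32; x(18) = 1; x(19) = 41.
The sequence repeats with period 18.
So x(100) = x(1 + ((100-1) mod 18)) = x(10) = 16.

16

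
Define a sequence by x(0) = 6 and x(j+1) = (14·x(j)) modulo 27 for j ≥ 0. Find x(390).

Listing terms: x(0) = 6,  x(1) = 3,  x(2) = 15,  x(3) = 21,  x(4) = 24,  x(5) = 12,  x(6) = 6.
The sequence repeats with period 6.
So x(390) = x(0 + ((390-0) mod 6)) = x(0) = 6.

6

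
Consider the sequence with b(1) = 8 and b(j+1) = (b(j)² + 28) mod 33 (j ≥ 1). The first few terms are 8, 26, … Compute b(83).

11

Listing terms: b(1) = 8; b(2) = 26; b(3) = 11; b(4) = 17; b(5) = 20; b(6) = 32; b(7) = 29; b(8) = 11.
Since b(8) = b(3) = 11, the sequence is eventually periodic: after a pre-period of length 2 it cycles with period 5.
For j ≥ 3, b(j) depends only on (j - 3) mod 5. (83 - 3) mod 5 = 0, so b(83) = b(3) = 11.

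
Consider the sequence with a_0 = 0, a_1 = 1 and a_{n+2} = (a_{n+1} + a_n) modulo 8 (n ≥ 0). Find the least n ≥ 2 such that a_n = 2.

3

Listing terms: a_0 = 0; a_1 = 1; a_2 = 1; a_3 = 2; a_4 = 3; a_5 = 5; a_6 = 0; a_7 = 5; a_8 = 5; a_9 = 2; a_{10} = 7; a_{11} = 1; a_{12} = 0; a_{13} = 1.
The sequence repeats with period 12.
The value 2 first appears (with n ≥ 2) at a_3.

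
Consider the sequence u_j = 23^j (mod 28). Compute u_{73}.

Listing terms: u_0 = 1, u_1 = 23, u_2 = 25, u_3 = 15, u_4 = 9, u_5 = 11, u_6 = 1.
The sequence repeats with period 6.
So u_{73} = u_{0 + ((73-0) mod 6)} = u_1 = 23.

23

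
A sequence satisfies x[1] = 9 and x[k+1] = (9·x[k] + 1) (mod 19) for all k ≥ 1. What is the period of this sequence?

Computing terms: x[1] = 9; x[2] = 6; x[3] = 17; x[4] = 2; x[5] = 0; x[6] = 1; x[7] = 10; x[8] = 15; x[9] = 3; x[10] = 9.
Since x[10] = x[1] = 9, the sequence is periodic with period 9.

9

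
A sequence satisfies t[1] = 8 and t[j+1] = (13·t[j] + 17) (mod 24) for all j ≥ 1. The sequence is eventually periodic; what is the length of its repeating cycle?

24

Listing terms: t[1] = 8, t[2] = 1, t[3] = 6, t[4] = 23, t[5] = 4, t[6] = 21, t[7] = 2, t[8] = 19, t[9] = 0, t[10] = 17, t[11] = 22, t[12] = 15, t[13] = 20, t[14] = 13, t[15] = 18, t[16] = 11, t[17] = 16, t[18] = 9, t[19] = 14, t[20] = 7, t[21] = 12, t[22] = 5, t[23] = 10, t[24] = 3, t[25] = 8.
The sequence repeats with period 24.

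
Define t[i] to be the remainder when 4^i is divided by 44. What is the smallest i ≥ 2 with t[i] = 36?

We have t[1] = 4,  t[2] = 16,  t[3] = 20,  t[4] = 36,  t[5] = 12,  t[6] = 4.
Since t[6] = t[1] = 4, the sequence is periodic with period 5.
The value 36 first appears (with i ≥ 2) at t[4].

4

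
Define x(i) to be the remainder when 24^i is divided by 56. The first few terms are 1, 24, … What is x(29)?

Computing terms: x(0) = 1, x(1) = 24, x(2) = 16, x(3) = 48, x(4) = 32, x(5) = 40, x(6) = 8, x(7) = 24.
Since x(7) = x(1) = 24, the sequence is eventually periodic: after a pre-period of length 1 it cycles with period 6.
For i ≥ 1, x(i) depends only on (i - 1) mod 6. (29 - 1) mod 6 = 4, so x(29) = x(5) = 40.

40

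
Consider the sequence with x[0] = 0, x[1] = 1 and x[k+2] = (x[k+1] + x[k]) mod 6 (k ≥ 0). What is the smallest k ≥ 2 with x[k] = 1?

x[0] = 0, x[1] = 1, x[2] = 1, x[3] = 2, x[4] = 3, x[5] = 5, x[6] = 2, x[7] = 1, x[8] = 3, x[9] = 4, x[10] = 1, x[11] = 5, x[12] = 0, x[13] = 5, x[14] = 5, x[15] = 4, x[16] = 3, x[17] = 1, x[18] = 4, x[19] = 5, x[20] = 3, x[21] = 2, x[22] = 5, x[23] = 1, x[24] = 0, x[25] = 1.
Since (x[24], x[25]) = (x[0], x[1]) = (0, 1) (two consecutive terms determine the rest), the sequence is periodic with period 24.
The value 1 first appears (with k ≥ 2) at x[2].

2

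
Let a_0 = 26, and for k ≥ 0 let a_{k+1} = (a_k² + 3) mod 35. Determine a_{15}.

Computing terms: a_0 = 26, a_1 = 14, a_2 = 24, a_3 = 19, a_4 = 14.
Since a_4 = a_1 = 14, the sequence is eventually periodic: after a pre-period of length 1 it cycles with period 3.
For k ≥ 1, a_k depends only on (k - 1) mod 3. (15 - 1) mod 3 = 2, so a_{15} = a_3 = 19.

19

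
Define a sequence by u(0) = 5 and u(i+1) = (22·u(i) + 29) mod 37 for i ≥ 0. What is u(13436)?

u(0) = 5; u(1) = 28; u(2) = 16; u(3) = 11; u(4) = 12; u(5) = 34; u(6) = 0; u(7) = 29; u(8) = 1; u(9) = 14; u(10) = 4; u(11) = 6; u(12) = 13; u(13) = 19; u(14) = 3; u(15) = 21; u(16) = 10; u(17) = 27; u(18) = 31; u(19) = 8; u(20) = 20; u(21) = 25; u(22) = 24; u(23) = 2; u(24) = 36; u(25) = 7; u(26) = 35; u(27) = 22; u(28) = 32; u(29) = 30; u(30) = 23; u(31) = 17; u(32) = 33; u(33) = 15; u(34) = 26; u(35) = 9; u(36) = 5.
The sequence repeats with period 36.
So u(13436) = u(0 + ((13436-0) mod 36)) = u(8) = 1.

1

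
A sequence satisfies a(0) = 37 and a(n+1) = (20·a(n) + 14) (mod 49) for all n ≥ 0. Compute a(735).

26

a(0) = 37,  a(1) = 19,  a(2) = 2,  a(3) = 5,  a(4) = 16,  a(5) = 40,  a(6) = 30,  a(7) = 26,  a(8) = 44,  a(9) = 12,  a(10) = 9,  a(11) = 47,  a(12) = 23,  a(13) = 33,  a(14) = 37.
Since a(14) = a(0) = 37, the sequence is periodic with period 14.
So a(735) = a(0 + ((735-0) mod 14)) = a(7) = 26.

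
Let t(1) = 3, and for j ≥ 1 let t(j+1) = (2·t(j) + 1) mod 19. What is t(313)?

Computing terms: t(1) = 3; t(2) = 7; t(3) = 15; t(4) = 12; t(5) = 6; t(6) = 13; t(7) = 8; t(8) = 17; t(9) = 16; t(10) = 14; t(11) = 10; t(12) = 2; t(13) = 5; t(14) = 11; t(15) = 4; t(16) = 9; t(17) = 0; t(18) = 1; t(19) = 3.
Since t(19) = t(1) = 3, the sequence is periodic with period 18.
So t(313) = t(1 + ((313-1) mod 18)) = t(7) = 8.

8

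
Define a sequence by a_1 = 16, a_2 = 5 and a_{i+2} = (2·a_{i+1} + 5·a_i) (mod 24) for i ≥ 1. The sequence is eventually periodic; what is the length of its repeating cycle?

Listing terms: a_1 = 16, a_2 = 5, a_3 = 18, a_4 = 13, a_5 = 20, a_6 = 9, a_7 = 22, a_8 = 17, a_9 = 0, a_{10} = 13, a_{11} = 2, a_{12} = 21, a_{13} = 4, a_{14} = 17, a_{15} = 6, a_{16} = 1, a_{17} = 8, a_{18} = 21, a_{19} = 10, a_{20} = 5, a_{21} = 12, a_{22} = 1, a_{23} = 14, a_{24} = 9, a_{25} = 16, a_{26} = 5.
The sequence repeats with period 24.

24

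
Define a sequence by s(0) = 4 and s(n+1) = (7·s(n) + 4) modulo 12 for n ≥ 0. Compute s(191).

s(0) = 4; s(1) = 8; s(2) = 0; s(3) = 4.
Since s(3) = s(0) = 4, the sequence is periodic with period 3.
So s(191) = s(0 + ((191-0) mod 3)) = s(2) = 0.

0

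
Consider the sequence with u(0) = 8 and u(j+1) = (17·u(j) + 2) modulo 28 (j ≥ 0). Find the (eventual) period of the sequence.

6

Computing terms: u(0) = 8, u(1) = 26, u(2) = 24, u(3) = 18, u(4) = 0, u(5) = 2, u(6) = 8.
The sequence repeats with period 6.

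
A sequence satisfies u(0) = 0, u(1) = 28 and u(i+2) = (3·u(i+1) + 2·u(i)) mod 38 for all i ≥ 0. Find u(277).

2

Listing terms: u(0) = 0,  u(1) = 28,  u(2) = 8,  u(3) = 4,  u(4) = 28,  u(5) = 16,  u(6) = 28,  u(7) = 2,  u(8) = 24,  u(9) = 0,  u(10) = 10,  u(11) = 30,  u(12) = 34,  u(13) = 10,  u(14) = 22,  u(15) = 10,  u(16) = 36,  u(17) = 14,  u(18) = 0,  u(19) = 28.
The sequence repeats with period 18.
So u(277) = u(0 + ((277-0) mod 18)) = u(7) = 2.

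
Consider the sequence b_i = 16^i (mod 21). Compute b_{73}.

16

b_0 = 1, b_1 = 16, b_2 = 4, b_3 = 1.
The sequence repeats with period 3.
(73 - 0) mod 3 = 1, so b_{73} = b_1 = 16.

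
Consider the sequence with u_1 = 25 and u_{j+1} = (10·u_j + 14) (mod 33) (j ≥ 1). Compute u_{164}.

0

We have u_1 = 25,  u_2 = 0,  u_3 = 14,  u_4 = 22,  u_5 = 3,  u_6 = 11,  u_7 = 25.
Since u_7 = u_1 = 25, the sequence is periodic with period 6.
(164 - 1) mod 6 = 1, so u_{164} = u_2 = 0.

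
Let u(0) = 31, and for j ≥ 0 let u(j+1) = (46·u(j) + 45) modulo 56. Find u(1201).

15

We have u(0) = 31; u(1) = 15; u(2) = 7; u(3) = 31.
Since u(3) = u(0) = 31, the sequence is periodic with period 3.
(1201 - 0) mod 3 = 1, so u(1201) = u(1) = 15.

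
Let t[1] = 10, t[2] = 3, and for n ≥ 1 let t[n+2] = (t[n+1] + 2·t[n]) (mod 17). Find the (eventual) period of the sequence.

t[1] = 10, t[2] = 3, t[3] = 6, t[4] = 12, t[5] = 7, t[6] = 14, t[7] = 11, t[8] = 5, t[9] = 10, t[10] = 3.
Since (t[9], t[10]) = (t[1], t[2]) = (10, 3) (two consecutive terms determine the rest), the sequence is periodic with period 8.

8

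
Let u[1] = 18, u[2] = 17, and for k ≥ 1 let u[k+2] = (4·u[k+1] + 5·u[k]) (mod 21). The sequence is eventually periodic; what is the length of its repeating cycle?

6

Listing terms: u[1] = 18; u[2] = 17; u[3] = 11; u[4] = 3; u[5] = 4; u[6] = 10; u[7] = 18; u[8] = 17.
Since (u[7], u[8]) = (u[1], u[2]) = (18, 17) (two consecutive terms determine the rest), the sequence is periodic with period 6.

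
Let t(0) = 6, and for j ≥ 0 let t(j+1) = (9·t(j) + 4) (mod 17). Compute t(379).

12

We have t(0) = 6,  t(1) = 7,  t(2) = 16,  t(3) = 12,  t(4) = 10,  t(5) = 9,  t(6) = 0,  t(7) = 4,  t(8) = 6.
The sequence repeats with period 8.
So t(379) = t(0 + ((379-0) mod 8)) = t(3) = 12.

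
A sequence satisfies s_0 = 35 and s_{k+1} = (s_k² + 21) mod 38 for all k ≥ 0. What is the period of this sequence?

6

We have s_0 = 35, s_1 = 30, s_2 = 9, s_3 = 26, s_4 = 13, s_5 = 0, s_6 = 21, s_7 = 6, s_8 = 19, s_9 = 2, s_{10} = 25, s_{11} = 0.
Since s_{11} = s_5 = 0, the sequence is eventually periodic: after a pre-period of length 5 it cycles with period 6.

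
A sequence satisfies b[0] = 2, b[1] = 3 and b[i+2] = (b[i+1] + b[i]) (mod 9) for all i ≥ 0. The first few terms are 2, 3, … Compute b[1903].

Listing terms: b[0] = 2; b[1] = 3; b[2] = 5; b[3] = 8; b[4] = 4; b[5] = 3; b[6] = 7; b[7] = 1; b[8] = 8; b[9] = 0; b[10] = 8; b[11] = 8; b[12] = 7; b[13] = 6; b[14] = 4; b[15] = 1; b[16] = 5; b[17] = 6; b[18] = 2; b[19] = 8; b[20] = 1; b[21] = 0; b[22] = 1; b[23] = 1; b[24] = 2; b[25] = 3.
The sequence repeats with period 24.
So b[1903] = b[0 + ((1903-0) mod 24)] = b[7] = 1.

1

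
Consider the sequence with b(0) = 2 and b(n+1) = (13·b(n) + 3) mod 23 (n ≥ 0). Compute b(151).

b(0) = 2; b(1) = 6; b(2) = 12; b(3) = 21; b(4) = 0; b(5) = 3; b(6) = 19; b(7) = 20; b(8) = 10; b(9) = 18; b(10) = 7; b(11) = 2.
Since b(11) = b(0) = 2, the sequence is periodic with period 11.
(151 - 0) mod 11 = 8, so b(151) = b(8) = 10.

10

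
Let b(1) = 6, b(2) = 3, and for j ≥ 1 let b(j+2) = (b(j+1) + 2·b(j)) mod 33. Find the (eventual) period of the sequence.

Computing terms: b(1) = 6,  b(2) = 3,  b(3) = 15,  b(4) = 21,  b(5) = 18,  b(6) = 27,  b(7) = 30,  b(8) = 18,  b(9) = 12,  b(10) = 15,  b(11) = 6,  b(12) = 3.
The sequence repeats with period 10.

10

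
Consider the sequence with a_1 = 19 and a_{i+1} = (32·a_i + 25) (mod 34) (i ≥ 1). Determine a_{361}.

19

a_1 = 19, a_2 = 21, a_3 = 17, a_4 = 25, a_5 = 9, a_6 = 7, a_7 = 11, a_8 = 3, a_9 = 19.
Since a_9 = a_1 = 19, the sequence is periodic with period 8.
So a_{361} = a_{1 + ((361-1) mod 8)} = a_1 = 19.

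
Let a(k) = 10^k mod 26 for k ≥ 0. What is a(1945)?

Listing terms: a(0) = 1; a(1) = 10; a(2) = 22; a(3) = 12; a(4) = 16; a(5) = 4; a(6) = 14; a(7) = 10.
Since a(7) = a(1) = 10, the sequence is eventually periodic: after a pre-period of length 1 it cycles with period 6.
For k ≥ 1, a(k) depends only on (k - 1) mod 6. (1945 - 1) mod 6 = 0, so a(1945) = a(1) = 10.

10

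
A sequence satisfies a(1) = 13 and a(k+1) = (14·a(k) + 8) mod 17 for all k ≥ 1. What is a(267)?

Listing terms: a(1) = 13,  a(2) = 3,  a(3) = 16,  a(4) = 11,  a(5) = 9,  a(6) = 15,  a(7) = 14,  a(8) = 0,  a(9) = 8,  a(10) = 1,  a(11) = 5,  a(12) = 10,  a(13) = 12,  a(14) = 6,  a(15) = 7,  a(16) = 4,  a(17) = 13.
Since a(17) = a(1) = 13, the sequence is periodic with period 16.
So a(267) = a(1 + ((267-1) mod 16)) = a(11) = 5.

5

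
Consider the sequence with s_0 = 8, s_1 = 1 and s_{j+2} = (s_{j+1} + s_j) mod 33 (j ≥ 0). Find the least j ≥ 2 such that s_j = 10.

3

s_0 = 8; s_1 = 1; s_2 = 9; s_3 = 10; s_4 = 19; s_5 = 29; s_6 = 15; s_7 = 11; s_8 = 26; s_9 = 4; s_{10} = 30; s_{11} = 1; s_{12} = 31; s_{13} = 32; s_{14} = 30; s_{15} = 29; s_{16} = 26; s_{17} = 22; s_{18} = 15; s_{19} = 4; s_{20} = 19; s_{21} = 23; s_{22} = 9; s_{23} = 32; s_{24} = 8; s_{25} = 7; s_{26} = 15; s_{27} = 22; s_{28} = 4; s_{29} = 26; s_{30} = 30; s_{31} = 23; s_{32} = 20; s_{33} = 10; s_{34} = 30; s_{35} = 7; s_{36} = 4; s_{37} = 11; s_{38} = 15; s_{39} = 26; s_{40} = 8; s_{41} = 1.
The sequence repeats with period 40.
The value 10 first appears (with j ≥ 2) at s_3.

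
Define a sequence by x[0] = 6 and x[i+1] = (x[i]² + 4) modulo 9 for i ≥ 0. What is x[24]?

8

Computing terms: x[0] = 6,  x[1] = 4,  x[2] = 2,  x[3] = 8,  x[4] = 5,  x[5] = 2.
Since x[5] = x[2] = 2, the sequence is eventually periodic: after a pre-period of length 2 it cycles with period 3.
For i ≥ 2, x[i] depends only on (i - 2) mod 3. (24 - 2) mod 3 = 1, so x[24] = x[3] = 8.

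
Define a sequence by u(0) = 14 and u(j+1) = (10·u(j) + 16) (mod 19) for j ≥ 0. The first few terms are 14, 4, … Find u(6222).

1

Listing terms: u(0) = 14; u(1) = 4; u(2) = 18; u(3) = 6; u(4) = 0; u(5) = 16; u(6) = 5; u(7) = 9; u(8) = 11; u(9) = 12; u(10) = 3; u(11) = 8; u(12) = 1; u(13) = 7; u(14) = 10; u(15) = 2; u(16) = 17; u(17) = 15; u(18) = 14.
Since u(18) = u(0) = 14, the sequence is periodic with period 18.
So u(6222) = u(0 + ((6222-0) mod 18)) = u(12) = 1.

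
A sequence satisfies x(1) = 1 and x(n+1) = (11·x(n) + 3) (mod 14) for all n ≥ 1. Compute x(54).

10

Listing terms: x(1) = 1,  x(2) = 0,  x(3) = 3,  x(4) = 8,  x(5) = 7,  x(6) = 10,  x(7) = 1.
Since x(7) = x(1) = 1, the sequence is periodic with period 6.
(54 - 1) mod 6 = 5, so x(54) = x(6) = 10.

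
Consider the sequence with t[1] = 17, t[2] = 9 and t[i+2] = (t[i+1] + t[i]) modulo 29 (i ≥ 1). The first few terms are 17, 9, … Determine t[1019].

0

Listing terms: t[1] = 17,  t[2] = 9,  t[3] = 26,  t[4] = 6,  t[5] = 3,  t[6] = 9,  t[7] = 12,  t[8] = 21,  t[9] = 4,  t[10] = 25,  t[11] = 0,  t[12] = 25,  t[13] = 25,  t[14] = 21,  t[15] = 17,  t[16] = 9.
Since (t[15], t[16]) = (t[1], t[2]) = (17, 9) (two consecutive terms determine the rest), the sequence is periodic with period 14.
So t[1019] = t[1 + ((1019-1) mod 14)] = t[11] = 0.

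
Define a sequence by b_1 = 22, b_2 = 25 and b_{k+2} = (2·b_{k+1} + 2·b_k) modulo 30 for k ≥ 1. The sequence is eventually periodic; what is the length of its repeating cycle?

Listing terms: b_1 = 22; b_2 = 25; b_3 = 4; b_4 = 28; b_5 = 4; b_6 = 4; b_7 = 16; b_8 = 10; b_9 = 22; b_{10} = 4; b_{11} = 22; b_{12} = 22; b_{13} = 28; b_{14} = 10; b_{15} = 16; b_{16} = 22; b_{17} = 16; b_{18} = 16; b_{19} = 4; b_{20} = 10; b_{21} = 28; b_{22} = 16; b_{23} = 28; b_{24} = 28; b_{25} = 22; b_{26} = 10; b_{27} = 4; b_{28} = 28.
Since (b_{27}, b_{28}) = (b_3, b_4) = (4, 28) (two consecutive terms determine the rest), the sequence is eventually periodic: after a pre-period of length 2 it cycles with period 24.

24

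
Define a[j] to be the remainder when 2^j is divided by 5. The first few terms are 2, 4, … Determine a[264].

Listing terms: a[1] = 2,  a[2] = 4,  a[3] = 3,  a[4] = 1,  a[5] = 2.
The sequence repeats with period 4.
(264 - 1) mod 4 = 3, so a[264] = a[4] = 1.

1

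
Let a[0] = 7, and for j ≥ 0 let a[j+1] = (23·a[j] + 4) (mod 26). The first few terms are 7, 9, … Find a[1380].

7

Listing terms: a[0] = 7, a[1] = 9, a[2] = 3, a[3] = 21, a[4] = 19, a[5] = 25, a[6] = 7.
Since a[6] = a[0] = 7, the sequence is periodic with period 6.
(1380 - 0) mod 6 = 0, so a[1380] = a[0] = 7.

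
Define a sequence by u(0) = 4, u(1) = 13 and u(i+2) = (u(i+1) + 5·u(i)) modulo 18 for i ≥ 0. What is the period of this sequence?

Computing terms: u(0) = 4,  u(1) = 13,  u(2) = 15,  u(3) = 8,  u(4) = 11,  u(5) = 15,  u(6) = 16,  u(7) = 1,  u(8) = 9,  u(9) = 14,  u(10) = 5,  u(11) = 3,  u(12) = 10,  u(13) = 7,  u(14) = 3,  u(15) = 2,  u(16) = 17,  u(17) = 9,  u(18) = 4,  u(19) = 13.
The sequence repeats with period 18.

18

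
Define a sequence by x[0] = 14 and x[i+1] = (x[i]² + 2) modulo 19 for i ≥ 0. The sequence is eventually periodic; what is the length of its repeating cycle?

3

We have x[0] = 14; x[1] = 8; x[2] = 9; x[3] = 7; x[4] = 13; x[5] = 0; x[6] = 2; x[7] = 6; x[8] = 0.
Since x[8] = x[5] = 0, the sequence is eventually periodic: after a pre-period of length 5 it cycles with period 3.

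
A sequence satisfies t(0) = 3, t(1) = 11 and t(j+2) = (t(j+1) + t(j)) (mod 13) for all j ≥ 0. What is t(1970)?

5

We have t(0) = 3,  t(1) = 11,  t(2) = 1,  t(3) = 12,  t(4) = 0,  t(5) = 12,  t(6) = 12,  t(7) = 11,  t(8) = 10,  t(9) = 8,  t(10) = 5,  t(11) = 0,  t(12) = 5,  t(13) = 5,  t(14) = 10,  t(15) = 2,  t(16) = 12,  t(17) = 1,  t(18) = 0,  t(19) = 1,  t(20) = 1,  t(21) = 2,  t(22) = 3,  t(23) = 5,  t(24) = 8,  t(25) = 0,  t(26) = 8,  t(27) = 8,  t(28) = 3,  t(29) = 11.
The sequence repeats with period 28.
So t(1970) = t(0 + ((1970-0) mod 28)) = t(10) = 5.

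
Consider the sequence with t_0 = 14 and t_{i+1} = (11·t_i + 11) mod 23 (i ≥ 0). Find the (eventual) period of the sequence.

t_0 = 14, t_1 = 4, t_2 = 9, t_3 = 18, t_4 = 2, t_5 = 10, t_6 = 6, t_7 = 8, t_8 = 7, t_9 = 19, t_{10} = 13, t_{11} = 16, t_{12} = 3, t_{13} = 21, t_{14} = 12, t_{15} = 5, t_{16} = 20, t_{17} = 1, t_{18} = 22, t_{19} = 0, t_{20} = 11, t_{21} = 17, t_{22} = 14.
Since t_{22} = t_0 = 14, the sequence is periodic with period 22.

22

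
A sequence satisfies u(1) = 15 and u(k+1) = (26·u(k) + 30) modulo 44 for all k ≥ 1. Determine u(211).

u(1) = 15, u(2) = 24, u(3) = 38, u(4) = 6, u(5) = 10, u(6) = 26, u(7) = 2, u(8) = 38.
Since u(8) = u(3) = 38, the sequence is eventually periodic: after a pre-period of length 2 it cycles with period 5.
For k ≥ 3, u(k) depends only on (k - 3) mod 5. (211 - 3) mod 5 = 3, so u(211) = u(6) = 26.

26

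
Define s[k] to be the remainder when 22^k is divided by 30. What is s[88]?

Computing terms: s[1] = 22, s[2] = 4, s[3] = 28, s[4] = 16, s[5] = 22.
Since s[5] = s[1] = 22, the sequence is periodic with period 4.
(88 - 1) mod 4 = 3, so s[88] = s[4] = 16.

16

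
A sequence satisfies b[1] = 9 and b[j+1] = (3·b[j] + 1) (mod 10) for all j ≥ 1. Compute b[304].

We have b[1] = 9, b[2] = 8, b[3] = 5, b[4] = 6, b[5] = 9.
Since b[5] = b[1] = 9, the sequence is periodic with period 4.
So b[304] = b[1 + ((304-1) mod 4)] = b[4] = 6.

6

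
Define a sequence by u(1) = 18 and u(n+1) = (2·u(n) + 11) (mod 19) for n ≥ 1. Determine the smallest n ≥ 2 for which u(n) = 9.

2

Listing terms: u(1) = 18, u(2) = 9, u(3) = 10, u(4) = 12, u(5) = 16, u(6) = 5, u(7) = 2, u(8) = 15, u(9) = 3, u(10) = 17, u(11) = 7, u(12) = 6, u(13) = 4, u(14) = 0, u(15) = 11, u(16) = 14, u(17) = 1, u(18) = 13, u(19) = 18.
Since u(19) = u(1) = 18, the sequence is periodic with period 18.
The value 9 first appears (with n ≥ 2) at u(2).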